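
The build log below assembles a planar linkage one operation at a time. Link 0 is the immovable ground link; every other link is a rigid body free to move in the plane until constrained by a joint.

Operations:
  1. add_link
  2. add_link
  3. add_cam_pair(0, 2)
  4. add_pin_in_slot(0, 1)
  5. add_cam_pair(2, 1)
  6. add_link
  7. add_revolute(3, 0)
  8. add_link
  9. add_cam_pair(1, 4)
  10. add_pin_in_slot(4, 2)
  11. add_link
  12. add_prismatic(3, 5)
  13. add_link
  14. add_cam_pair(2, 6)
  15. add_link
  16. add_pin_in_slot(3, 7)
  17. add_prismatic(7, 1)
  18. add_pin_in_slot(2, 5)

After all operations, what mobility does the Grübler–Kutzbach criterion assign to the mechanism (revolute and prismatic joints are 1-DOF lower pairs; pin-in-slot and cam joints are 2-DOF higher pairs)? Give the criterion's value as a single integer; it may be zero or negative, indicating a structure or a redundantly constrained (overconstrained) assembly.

M = 7

(L,J1,J2)=(1,0,0); link0 fixed
link1: (2,0,0)
link2: (3,0,0)
C 0-2 [J2]: (3,0,1)
PS 0-1 [J2]: (3,0,2)
C 2-1 [J2]: (3,0,3)
link3: (4,0,3)
R 3-0 [J1]: (4,1,3)
link4: (5,1,3)
C 1-4 [J2]: (5,1,4)
PS 4-2 [J2]: (5,1,5)
link5: (6,1,5)
P 3-5 [J1]: (6,2,5)
link6: (7,2,5)
C 2-6 [J2]: (7,2,6)
link7: (8,2,6)
PS 3-7 [J2]: (8,2,7)
P 7-1 [J1]: (8,3,7)
PS 2-5 [J2]: (8,3,8)
Grübler: 3·7 − 2·3 − 8 = 7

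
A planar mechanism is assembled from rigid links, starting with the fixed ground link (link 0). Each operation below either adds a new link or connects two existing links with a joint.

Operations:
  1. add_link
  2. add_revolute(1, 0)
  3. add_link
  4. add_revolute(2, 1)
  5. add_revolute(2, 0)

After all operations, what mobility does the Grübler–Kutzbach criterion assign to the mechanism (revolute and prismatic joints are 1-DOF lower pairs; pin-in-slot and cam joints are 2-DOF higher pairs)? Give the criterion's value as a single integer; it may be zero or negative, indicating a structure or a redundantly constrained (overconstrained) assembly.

M = 0

L=1 J1=0 J2=0
add link → L=2 J1=0 J2=0
R@1,0 dof=1 J1 → L=2 J1=1 J2=0
add link → L=3 J1=1 J2=0
R@2,1 dof=1 J1 → L=3 J1=2 J2=0
R@2,0 dof=1 J1 → L=3 J1=3 J2=0
M=3(L−1)−2J1−J2=3·2−2·3−0=0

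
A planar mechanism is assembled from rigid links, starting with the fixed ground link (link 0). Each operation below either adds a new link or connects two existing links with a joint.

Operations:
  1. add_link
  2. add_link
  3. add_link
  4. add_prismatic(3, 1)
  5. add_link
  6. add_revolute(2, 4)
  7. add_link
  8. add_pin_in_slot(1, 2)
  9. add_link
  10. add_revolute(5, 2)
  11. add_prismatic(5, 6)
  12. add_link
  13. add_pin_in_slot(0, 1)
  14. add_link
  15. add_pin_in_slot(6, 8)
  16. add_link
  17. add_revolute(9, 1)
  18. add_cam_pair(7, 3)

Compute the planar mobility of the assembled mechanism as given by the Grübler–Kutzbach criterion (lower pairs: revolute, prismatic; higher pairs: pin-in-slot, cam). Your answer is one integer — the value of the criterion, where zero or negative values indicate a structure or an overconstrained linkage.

L=1 J1=0 J2=0
add link → L=2 J1=0 J2=0
add link → L=3 J1=0 J2=0
add link → L=4 J1=0 J2=0
P@3,1 dof=1 J1 → L=4 J1=1 J2=0
add link → L=5 J1=1 J2=0
R@2,4 dof=1 J1 → L=5 J1=2 J2=0
add link → L=6 J1=2 J2=0
PS@1,2 dof=2 J2 → L=6 J1=2 J2=1
add link → L=7 J1=2 J2=1
R@5,2 dof=1 J1 → L=7 J1=3 J2=1
P@5,6 dof=1 J1 → L=7 J1=4 J2=1
add link → L=8 J1=4 J2=1
PS@0,1 dof=2 J2 → L=8 J1=4 J2=2
add link → L=9 J1=4 J2=2
PS@6,8 dof=2 J2 → L=9 J1=4 J2=3
add link → L=10 J1=4 J2=3
R@9,1 dof=1 J1 → L=10 J1=5 J2=3
C@7,3 dof=2 J2 → L=10 J1=5 J2=4
M=3(L−1)−2J1−J2=3·9−2·5−4=13

M = 13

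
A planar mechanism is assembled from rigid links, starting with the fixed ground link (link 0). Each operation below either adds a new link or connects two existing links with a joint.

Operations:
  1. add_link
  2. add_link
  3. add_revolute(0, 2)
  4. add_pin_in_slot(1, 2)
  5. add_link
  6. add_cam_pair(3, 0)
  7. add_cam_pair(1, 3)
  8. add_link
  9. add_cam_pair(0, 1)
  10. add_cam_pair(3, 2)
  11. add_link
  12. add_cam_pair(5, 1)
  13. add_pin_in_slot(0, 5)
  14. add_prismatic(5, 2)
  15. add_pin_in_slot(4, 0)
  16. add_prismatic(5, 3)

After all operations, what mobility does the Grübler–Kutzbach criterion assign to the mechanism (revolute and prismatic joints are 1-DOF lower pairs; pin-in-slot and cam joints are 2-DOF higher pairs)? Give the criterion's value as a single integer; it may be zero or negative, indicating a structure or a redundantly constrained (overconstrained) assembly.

L=1 J1=0 J2=0
add link → L=2 J1=0 J2=0
add link → L=3 J1=0 J2=0
R@0,2 dof=1 J1 → L=3 J1=1 J2=0
PS@1,2 dof=2 J2 → L=3 J1=1 J2=1
add link → L=4 J1=1 J2=1
C@3,0 dof=2 J2 → L=4 J1=1 J2=2
C@1,3 dof=2 J2 → L=4 J1=1 J2=3
add link → L=5 J1=1 J2=3
C@0,1 dof=2 J2 → L=5 J1=1 J2=4
C@3,2 dof=2 J2 → L=5 J1=1 J2=5
add link → L=6 J1=1 J2=5
C@5,1 dof=2 J2 → L=6 J1=1 J2=6
PS@0,5 dof=2 J2 → L=6 J1=1 J2=7
P@5,2 dof=1 J1 → L=6 J1=2 J2=7
PS@4,0 dof=2 J2 → L=6 J1=2 J2=8
P@5,3 dof=1 J1 → L=6 J1=3 J2=8
M=3(L−1)−2J1−J2=3·5−2·3−8=1

M = 1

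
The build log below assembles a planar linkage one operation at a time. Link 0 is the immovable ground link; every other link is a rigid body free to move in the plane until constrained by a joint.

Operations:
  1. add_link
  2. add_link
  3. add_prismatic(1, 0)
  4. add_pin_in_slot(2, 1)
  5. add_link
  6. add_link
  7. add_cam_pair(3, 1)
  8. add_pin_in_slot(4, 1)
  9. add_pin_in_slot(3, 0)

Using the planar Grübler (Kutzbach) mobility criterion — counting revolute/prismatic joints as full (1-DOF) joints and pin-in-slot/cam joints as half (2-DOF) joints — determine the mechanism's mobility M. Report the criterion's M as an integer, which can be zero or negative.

M = 6

[1;0;0] (link 0 is ground)
L+ [2;0;0]
L+ [3;0;0]
P(1,0)∈J1 [3;1;0]
PS(2,1)∈J2 [3;1;1]
L+ [4;1;1]
L+ [5;1;1]
C(3,1)∈J2 [5;1;2]
PS(4,1)∈J2 [5;1;3]
PS(3,0)∈J2 [5;1;4]
mobility = 12 − 2 − 4 = 6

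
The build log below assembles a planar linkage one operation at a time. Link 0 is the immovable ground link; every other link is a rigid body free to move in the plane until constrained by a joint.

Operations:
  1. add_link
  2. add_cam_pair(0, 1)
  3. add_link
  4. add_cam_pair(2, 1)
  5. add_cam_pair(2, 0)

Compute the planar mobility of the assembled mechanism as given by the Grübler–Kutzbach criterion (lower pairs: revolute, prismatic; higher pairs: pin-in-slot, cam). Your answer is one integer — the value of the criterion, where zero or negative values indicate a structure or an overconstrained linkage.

M = 3

link 0 = ground. State L|J1|J2 = 1|0|0
+link1  2|0|0
C(0,1) f=2→J2  2|0|1
+link2  3|0|1
C(2,1) f=2→J2  3|0|2
C(2,0) f=2→J2  3|0|3
M = 3(3−1)−2·0−3 = 6−0−3 = 3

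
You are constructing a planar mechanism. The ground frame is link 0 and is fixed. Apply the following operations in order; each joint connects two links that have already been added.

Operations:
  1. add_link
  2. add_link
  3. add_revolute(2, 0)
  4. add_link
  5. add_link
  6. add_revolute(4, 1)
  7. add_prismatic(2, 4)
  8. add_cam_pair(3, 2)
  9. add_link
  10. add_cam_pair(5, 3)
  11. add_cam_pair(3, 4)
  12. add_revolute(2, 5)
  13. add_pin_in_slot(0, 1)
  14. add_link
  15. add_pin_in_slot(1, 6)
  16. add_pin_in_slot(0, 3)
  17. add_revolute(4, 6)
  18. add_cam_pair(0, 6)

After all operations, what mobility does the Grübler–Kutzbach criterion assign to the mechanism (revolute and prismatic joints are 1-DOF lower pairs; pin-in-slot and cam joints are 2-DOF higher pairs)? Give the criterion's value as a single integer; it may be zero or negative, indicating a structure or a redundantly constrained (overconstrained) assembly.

M = 1

ground; <1,0,0>
#1 <2,0,0>
#2 <3,0,0>
R:2↔0 J1 <3,1,0>
#3 <4,1,0>
#4 <5,1,0>
R:4↔1 J1 <5,2,0>
P:2↔4 J1 <5,3,0>
C:3↔2 J2 <5,3,1>
#5 <6,3,1>
C:5↔3 J2 <6,3,2>
C:3↔4 J2 <6,3,3>
R:2↔5 J1 <6,4,3>
PS:0↔1 J2 <6,4,4>
#6 <7,4,4>
PS:1↔6 J2 <7,4,5>
PS:0↔3 J2 <7,4,6>
R:4↔6 J1 <7,5,6>
C:0↔6 J2 <7,5,7>
3×6 − 2×5 − 1×7 = 1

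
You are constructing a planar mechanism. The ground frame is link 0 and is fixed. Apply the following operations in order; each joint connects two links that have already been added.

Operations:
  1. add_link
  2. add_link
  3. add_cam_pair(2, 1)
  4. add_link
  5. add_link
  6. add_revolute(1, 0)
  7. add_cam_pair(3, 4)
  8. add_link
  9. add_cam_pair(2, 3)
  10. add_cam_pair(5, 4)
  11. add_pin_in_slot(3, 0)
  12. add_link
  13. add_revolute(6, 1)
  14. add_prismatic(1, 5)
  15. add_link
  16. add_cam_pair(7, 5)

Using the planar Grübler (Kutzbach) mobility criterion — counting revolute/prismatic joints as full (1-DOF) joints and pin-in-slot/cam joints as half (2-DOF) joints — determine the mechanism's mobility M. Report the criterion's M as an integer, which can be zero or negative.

link 0 = ground. State L|J1|J2 = 1|0|0
+link1  2|0|0
+link2  3|0|0
C(2,1) f=2→J2  3|0|1
+link3  4|0|1
+link4  5|0|1
R(1,0) f=1→J1  5|1|1
C(3,4) f=2→J2  5|1|2
+link5  6|1|2
C(2,3) f=2→J2  6|1|3
C(5,4) f=2→J2  6|1|4
PS(3,0) f=2→J2  6|1|5
+link6  7|1|5
R(6,1) f=1→J1  7|2|5
P(1,5) f=1→J1  7|3|5
+link7  8|3|5
C(7,5) f=2→J2  8|3|6
M = 3(8−1)−2·3−6 = 21−6−6 = 9

M = 9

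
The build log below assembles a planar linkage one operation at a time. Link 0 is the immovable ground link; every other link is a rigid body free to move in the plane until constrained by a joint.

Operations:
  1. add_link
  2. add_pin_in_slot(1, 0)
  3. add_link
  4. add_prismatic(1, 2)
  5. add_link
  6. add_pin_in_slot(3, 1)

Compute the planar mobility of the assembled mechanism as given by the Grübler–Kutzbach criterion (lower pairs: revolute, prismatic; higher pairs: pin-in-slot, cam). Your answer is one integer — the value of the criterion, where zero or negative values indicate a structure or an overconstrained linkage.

M = 5

link 0 = ground. State L|J1|J2 = 1|0|0
+link1  2|0|0
PS(1,0) f=2→J2  2|0|1
+link2  3|0|1
P(1,2) f=1→J1  3|1|1
+link3  4|1|1
PS(3,1) f=2→J2  4|1|2
M = 3(4−1)−2·1−2 = 9−2−2 = 5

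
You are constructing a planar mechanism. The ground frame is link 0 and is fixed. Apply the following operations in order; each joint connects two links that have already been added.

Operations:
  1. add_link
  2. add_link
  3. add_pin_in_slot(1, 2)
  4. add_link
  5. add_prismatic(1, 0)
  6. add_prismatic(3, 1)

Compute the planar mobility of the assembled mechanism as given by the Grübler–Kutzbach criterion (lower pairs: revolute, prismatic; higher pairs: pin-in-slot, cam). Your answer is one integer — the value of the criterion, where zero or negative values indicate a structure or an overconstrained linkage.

L=1 J1=0 J2=0
add link → L=2 J1=0 J2=0
add link → L=3 J1=0 J2=0
PS@1,2 dof=2 J2 → L=3 J1=0 J2=1
add link → L=4 J1=0 J2=1
P@1,0 dof=1 J1 → L=4 J1=1 J2=1
P@3,1 dof=1 J1 → L=4 J1=2 J2=1
M=3(L−1)−2J1−J2=3·3−2·2−1=4

M = 4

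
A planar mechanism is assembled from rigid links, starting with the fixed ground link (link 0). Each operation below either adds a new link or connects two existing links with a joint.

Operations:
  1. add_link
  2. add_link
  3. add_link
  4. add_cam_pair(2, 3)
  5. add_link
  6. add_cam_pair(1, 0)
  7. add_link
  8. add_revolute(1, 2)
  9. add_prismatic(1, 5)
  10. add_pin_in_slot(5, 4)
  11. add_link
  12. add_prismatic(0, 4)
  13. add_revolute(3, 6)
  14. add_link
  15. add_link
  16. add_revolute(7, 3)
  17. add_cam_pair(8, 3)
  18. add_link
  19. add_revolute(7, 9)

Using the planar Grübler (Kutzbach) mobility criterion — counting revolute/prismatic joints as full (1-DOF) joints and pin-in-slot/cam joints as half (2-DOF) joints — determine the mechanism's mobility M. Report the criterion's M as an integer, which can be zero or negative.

M = 11

(L,J1,J2)=(1,0,0); link0 fixed
link1: (2,0,0)
link2: (3,0,0)
link3: (4,0,0)
C 2-3 [J2]: (4,0,1)
link4: (5,0,1)
C 1-0 [J2]: (5,0,2)
link5: (6,0,2)
R 1-2 [J1]: (6,1,2)
P 1-5 [J1]: (6,2,2)
PS 5-4 [J2]: (6,2,3)
link6: (7,2,3)
P 0-4 [J1]: (7,3,3)
R 3-6 [J1]: (7,4,3)
link7: (8,4,3)
link8: (9,4,3)
R 7-3 [J1]: (9,5,3)
C 8-3 [J2]: (9,5,4)
link9: (10,5,4)
R 7-9 [J1]: (10,6,4)
Grübler: 3·9 − 2·6 − 4 = 11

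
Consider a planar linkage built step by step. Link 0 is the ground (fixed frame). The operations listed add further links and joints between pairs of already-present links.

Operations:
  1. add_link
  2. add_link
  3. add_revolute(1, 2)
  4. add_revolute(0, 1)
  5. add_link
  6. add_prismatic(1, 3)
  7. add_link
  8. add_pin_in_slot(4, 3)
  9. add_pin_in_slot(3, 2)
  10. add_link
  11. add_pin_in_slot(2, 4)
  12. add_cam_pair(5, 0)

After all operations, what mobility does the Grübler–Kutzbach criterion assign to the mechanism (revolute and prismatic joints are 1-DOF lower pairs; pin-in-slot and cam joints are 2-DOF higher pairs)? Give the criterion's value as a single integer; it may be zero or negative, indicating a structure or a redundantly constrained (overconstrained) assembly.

M = 5

(L,J1,J2)=(1,0,0); link0 fixed
link1: (2,0,0)
link2: (3,0,0)
R 1-2 [J1]: (3,1,0)
R 0-1 [J1]: (3,2,0)
link3: (4,2,0)
P 1-3 [J1]: (4,3,0)
link4: (5,3,0)
PS 4-3 [J2]: (5,3,1)
PS 3-2 [J2]: (5,3,2)
link5: (6,3,2)
PS 2-4 [J2]: (6,3,3)
C 5-0 [J2]: (6,3,4)
Grübler: 3·5 − 2·3 − 4 = 5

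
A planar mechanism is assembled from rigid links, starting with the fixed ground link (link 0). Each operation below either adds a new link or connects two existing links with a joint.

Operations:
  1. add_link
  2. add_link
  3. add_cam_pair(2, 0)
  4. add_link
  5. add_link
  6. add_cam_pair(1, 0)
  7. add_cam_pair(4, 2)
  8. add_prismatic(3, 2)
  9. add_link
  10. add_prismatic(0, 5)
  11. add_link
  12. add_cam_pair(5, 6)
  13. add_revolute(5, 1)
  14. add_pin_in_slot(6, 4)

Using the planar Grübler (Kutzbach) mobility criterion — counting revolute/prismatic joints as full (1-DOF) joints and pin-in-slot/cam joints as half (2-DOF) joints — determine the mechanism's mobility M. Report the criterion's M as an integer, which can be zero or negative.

M = 7

L=1 J1=0 J2=0
add link → L=2 J1=0 J2=0
add link → L=3 J1=0 J2=0
C@2,0 dof=2 J2 → L=3 J1=0 J2=1
add link → L=4 J1=0 J2=1
add link → L=5 J1=0 J2=1
C@1,0 dof=2 J2 → L=5 J1=0 J2=2
C@4,2 dof=2 J2 → L=5 J1=0 J2=3
P@3,2 dof=1 J1 → L=5 J1=1 J2=3
add link → L=6 J1=1 J2=3
P@0,5 dof=1 J1 → L=6 J1=2 J2=3
add link → L=7 J1=2 J2=3
C@5,6 dof=2 J2 → L=7 J1=2 J2=4
R@5,1 dof=1 J1 → L=7 J1=3 J2=4
PS@6,4 dof=2 J2 → L=7 J1=3 J2=5
M=3(L−1)−2J1−J2=3·6−2·3−5=7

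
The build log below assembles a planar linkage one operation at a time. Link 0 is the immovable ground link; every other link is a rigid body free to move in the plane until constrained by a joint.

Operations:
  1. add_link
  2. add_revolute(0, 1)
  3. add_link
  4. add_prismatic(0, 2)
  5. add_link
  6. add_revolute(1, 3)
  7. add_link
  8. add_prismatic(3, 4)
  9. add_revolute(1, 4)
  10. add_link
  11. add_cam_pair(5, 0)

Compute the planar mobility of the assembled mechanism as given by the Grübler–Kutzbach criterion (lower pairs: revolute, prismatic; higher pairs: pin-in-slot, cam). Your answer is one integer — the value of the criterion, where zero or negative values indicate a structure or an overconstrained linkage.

M = 4

link 0 = ground. State L|J1|J2 = 1|0|0
+link1  2|0|0
R(0,1) f=1→J1  2|1|0
+link2  3|1|0
P(0,2) f=1→J1  3|2|0
+link3  4|2|0
R(1,3) f=1→J1  4|3|0
+link4  5|3|0
P(3,4) f=1→J1  5|4|0
R(1,4) f=1→J1  5|5|0
+link5  6|5|0
C(5,0) f=2→J2  6|5|1
M = 3(6−1)−2·5−1 = 15−10−1 = 4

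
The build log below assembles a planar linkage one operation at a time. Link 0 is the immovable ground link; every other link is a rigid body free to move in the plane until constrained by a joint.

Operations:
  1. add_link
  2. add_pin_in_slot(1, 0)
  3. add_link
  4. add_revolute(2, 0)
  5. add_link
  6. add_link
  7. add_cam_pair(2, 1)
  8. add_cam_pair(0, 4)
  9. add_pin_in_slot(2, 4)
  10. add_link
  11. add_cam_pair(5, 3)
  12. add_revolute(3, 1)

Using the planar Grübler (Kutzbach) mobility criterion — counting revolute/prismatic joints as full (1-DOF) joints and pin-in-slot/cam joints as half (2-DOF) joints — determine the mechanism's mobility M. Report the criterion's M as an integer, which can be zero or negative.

ground; <1,0,0>
#1 <2,0,0>
PS:1↔0 J2 <2,0,1>
#2 <3,0,1>
R:2↔0 J1 <3,1,1>
#3 <4,1,1>
#4 <5,1,1>
C:2↔1 J2 <5,1,2>
C:0↔4 J2 <5,1,3>
PS:2↔4 J2 <5,1,4>
#5 <6,1,4>
C:5↔3 J2 <6,1,5>
R:3↔1 J1 <6,2,5>
3×5 − 2×2 − 1×5 = 6

M = 6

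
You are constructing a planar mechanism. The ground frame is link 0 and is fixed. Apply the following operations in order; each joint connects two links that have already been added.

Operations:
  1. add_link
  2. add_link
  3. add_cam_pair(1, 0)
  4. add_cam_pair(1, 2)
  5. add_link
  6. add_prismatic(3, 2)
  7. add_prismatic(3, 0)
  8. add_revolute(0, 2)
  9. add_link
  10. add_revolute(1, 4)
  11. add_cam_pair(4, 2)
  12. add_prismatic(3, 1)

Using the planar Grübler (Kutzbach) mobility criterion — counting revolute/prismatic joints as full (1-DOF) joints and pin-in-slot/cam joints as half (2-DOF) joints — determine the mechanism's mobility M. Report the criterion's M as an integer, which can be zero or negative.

M = -1

(L,J1,J2)=(1,0,0); link0 fixed
link1: (2,0,0)
link2: (3,0,0)
C 1-0 [J2]: (3,0,1)
C 1-2 [J2]: (3,0,2)
link3: (4,0,2)
P 3-2 [J1]: (4,1,2)
P 3-0 [J1]: (4,2,2)
R 0-2 [J1]: (4,3,2)
link4: (5,3,2)
R 1-4 [J1]: (5,4,2)
C 4-2 [J2]: (5,4,3)
P 3-1 [J1]: (5,5,3)
Grübler: 3·4 − 2·5 − 3 = -1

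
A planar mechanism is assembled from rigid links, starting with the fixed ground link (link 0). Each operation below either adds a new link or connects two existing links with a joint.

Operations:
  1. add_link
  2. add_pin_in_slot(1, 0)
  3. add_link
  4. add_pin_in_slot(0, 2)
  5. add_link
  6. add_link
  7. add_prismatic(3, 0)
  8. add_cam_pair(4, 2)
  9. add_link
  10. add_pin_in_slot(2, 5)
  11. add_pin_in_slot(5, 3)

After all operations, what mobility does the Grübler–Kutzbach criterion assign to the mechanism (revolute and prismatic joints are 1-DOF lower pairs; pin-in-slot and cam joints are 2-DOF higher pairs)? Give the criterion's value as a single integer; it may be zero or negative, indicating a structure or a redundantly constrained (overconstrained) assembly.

L=1 J1=0 J2=0
add link → L=2 J1=0 J2=0
PS@1,0 dof=2 J2 → L=2 J1=0 J2=1
add link → L=3 J1=0 J2=1
PS@0,2 dof=2 J2 → L=3 J1=0 J2=2
add link → L=4 J1=0 J2=2
add link → L=5 J1=0 J2=2
P@3,0 dof=1 J1 → L=5 J1=1 J2=2
C@4,2 dof=2 J2 → L=5 J1=1 J2=3
add link → L=6 J1=1 J2=3
PS@2,5 dof=2 J2 → L=6 J1=1 J2=4
PS@5,3 dof=2 J2 → L=6 J1=1 J2=5
M=3(L−1)−2J1−J2=3·5−2·1−5=8

M = 8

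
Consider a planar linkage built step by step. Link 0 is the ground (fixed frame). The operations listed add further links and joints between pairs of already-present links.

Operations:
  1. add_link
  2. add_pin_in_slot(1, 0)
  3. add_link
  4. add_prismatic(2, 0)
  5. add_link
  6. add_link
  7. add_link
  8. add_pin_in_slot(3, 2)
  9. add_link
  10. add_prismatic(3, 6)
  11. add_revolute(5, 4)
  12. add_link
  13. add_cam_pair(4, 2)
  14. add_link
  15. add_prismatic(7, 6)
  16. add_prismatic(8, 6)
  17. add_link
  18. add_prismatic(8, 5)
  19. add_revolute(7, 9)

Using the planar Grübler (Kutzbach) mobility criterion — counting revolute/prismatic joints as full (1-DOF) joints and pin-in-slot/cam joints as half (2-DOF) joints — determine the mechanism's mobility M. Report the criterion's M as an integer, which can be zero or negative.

M = 10

ground; <1,0,0>
#1 <2,0,0>
PS:1↔0 J2 <2,0,1>
#2 <3,0,1>
P:2↔0 J1 <3,1,1>
#3 <4,1,1>
#4 <5,1,1>
#5 <6,1,1>
PS:3↔2 J2 <6,1,2>
#6 <7,1,2>
P:3↔6 J1 <7,2,2>
R:5↔4 J1 <7,3,2>
#7 <8,3,2>
C:4↔2 J2 <8,3,3>
#8 <9,3,3>
P:7↔6 J1 <9,4,3>
P:8↔6 J1 <9,5,3>
#9 <10,5,3>
P:8↔5 J1 <10,6,3>
R:7↔9 J1 <10,7,3>
3×9 − 2×7 − 1×3 = 10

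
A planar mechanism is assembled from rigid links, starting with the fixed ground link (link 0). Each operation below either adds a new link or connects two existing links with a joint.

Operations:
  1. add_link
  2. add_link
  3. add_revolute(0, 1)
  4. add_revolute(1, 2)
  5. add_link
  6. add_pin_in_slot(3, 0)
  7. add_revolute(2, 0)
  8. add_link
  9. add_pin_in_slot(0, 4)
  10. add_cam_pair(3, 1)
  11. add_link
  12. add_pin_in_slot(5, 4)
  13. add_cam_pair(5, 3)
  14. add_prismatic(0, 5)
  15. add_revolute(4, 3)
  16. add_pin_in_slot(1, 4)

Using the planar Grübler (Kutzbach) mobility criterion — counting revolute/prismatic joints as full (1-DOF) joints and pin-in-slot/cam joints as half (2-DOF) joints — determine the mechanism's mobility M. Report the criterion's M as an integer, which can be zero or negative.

M = -1

(L,J1,J2)=(1,0,0); link0 fixed
link1: (2,0,0)
link2: (3,0,0)
R 0-1 [J1]: (3,1,0)
R 1-2 [J1]: (3,2,0)
link3: (4,2,0)
PS 3-0 [J2]: (4,2,1)
R 2-0 [J1]: (4,3,1)
link4: (5,3,1)
PS 0-4 [J2]: (5,3,2)
C 3-1 [J2]: (5,3,3)
link5: (6,3,3)
PS 5-4 [J2]: (6,3,4)
C 5-3 [J2]: (6,3,5)
P 0-5 [J1]: (6,4,5)
R 4-3 [J1]: (6,5,5)
PS 1-4 [J2]: (6,5,6)
Grübler: 3·5 − 2·5 − 6 = -1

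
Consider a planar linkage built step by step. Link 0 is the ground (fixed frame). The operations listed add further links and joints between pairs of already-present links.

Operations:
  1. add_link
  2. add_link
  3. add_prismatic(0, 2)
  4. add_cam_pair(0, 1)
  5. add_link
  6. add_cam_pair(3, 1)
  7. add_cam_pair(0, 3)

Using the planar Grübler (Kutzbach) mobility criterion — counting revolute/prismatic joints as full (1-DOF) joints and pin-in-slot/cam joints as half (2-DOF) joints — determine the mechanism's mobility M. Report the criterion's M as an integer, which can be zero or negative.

M = 4

link 0 = ground. State L|J1|J2 = 1|0|0
+link1  2|0|0
+link2  3|0|0
P(0,2) f=1→J1  3|1|0
C(0,1) f=2→J2  3|1|1
+link3  4|1|1
C(3,1) f=2→J2  4|1|2
C(0,3) f=2→J2  4|1|3
M = 3(4−1)−2·1−3 = 9−2−3 = 4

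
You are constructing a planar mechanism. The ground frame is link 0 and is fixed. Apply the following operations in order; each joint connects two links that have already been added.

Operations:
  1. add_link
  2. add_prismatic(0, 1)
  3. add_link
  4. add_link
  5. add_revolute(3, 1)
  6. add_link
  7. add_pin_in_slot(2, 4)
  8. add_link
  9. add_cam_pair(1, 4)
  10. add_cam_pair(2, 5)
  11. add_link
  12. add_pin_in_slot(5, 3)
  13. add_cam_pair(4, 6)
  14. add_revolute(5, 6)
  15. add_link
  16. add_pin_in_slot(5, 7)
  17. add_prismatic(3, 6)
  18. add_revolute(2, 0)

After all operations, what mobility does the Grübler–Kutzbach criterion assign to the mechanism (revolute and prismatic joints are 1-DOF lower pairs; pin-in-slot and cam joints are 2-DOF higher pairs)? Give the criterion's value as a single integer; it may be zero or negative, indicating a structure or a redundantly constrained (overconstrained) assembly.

M = 5

link 0 = ground. State L|J1|J2 = 1|0|0
+link1  2|0|0
P(0,1) f=1→J1  2|1|0
+link2  3|1|0
+link3  4|1|0
R(3,1) f=1→J1  4|2|0
+link4  5|2|0
PS(2,4) f=2→J2  5|2|1
+link5  6|2|1
C(1,4) f=2→J2  6|2|2
C(2,5) f=2→J2  6|2|3
+link6  7|2|3
PS(5,3) f=2→J2  7|2|4
C(4,6) f=2→J2  7|2|5
R(5,6) f=1→J1  7|3|5
+link7  8|3|5
PS(5,7) f=2→J2  8|3|6
P(3,6) f=1→J1  8|4|6
R(2,0) f=1→J1  8|5|6
M = 3(8−1)−2·5−6 = 21−10−6 = 5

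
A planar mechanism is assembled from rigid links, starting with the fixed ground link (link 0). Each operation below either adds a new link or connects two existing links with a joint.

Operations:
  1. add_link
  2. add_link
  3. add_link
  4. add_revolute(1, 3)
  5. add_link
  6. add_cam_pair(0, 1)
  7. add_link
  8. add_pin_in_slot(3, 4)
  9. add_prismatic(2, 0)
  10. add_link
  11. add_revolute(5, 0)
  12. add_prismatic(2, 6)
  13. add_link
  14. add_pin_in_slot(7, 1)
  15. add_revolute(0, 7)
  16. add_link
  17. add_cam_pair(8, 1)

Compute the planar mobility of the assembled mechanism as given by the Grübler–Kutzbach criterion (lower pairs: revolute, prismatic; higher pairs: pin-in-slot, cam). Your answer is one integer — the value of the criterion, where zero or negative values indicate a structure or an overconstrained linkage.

ground; <1,0,0>
#1 <2,0,0>
#2 <3,0,0>
#3 <4,0,0>
R:1↔3 J1 <4,1,0>
#4 <5,1,0>
C:0↔1 J2 <5,1,1>
#5 <6,1,1>
PS:3↔4 J2 <6,1,2>
P:2↔0 J1 <6,2,2>
#6 <7,2,2>
R:5↔0 J1 <7,3,2>
P:2↔6 J1 <7,4,2>
#7 <8,4,2>
PS:7↔1 J2 <8,4,3>
R:0↔7 J1 <8,5,3>
#8 <9,5,3>
C:8↔1 J2 <9,5,4>
3×8 − 2×5 − 1×4 = 10

M = 10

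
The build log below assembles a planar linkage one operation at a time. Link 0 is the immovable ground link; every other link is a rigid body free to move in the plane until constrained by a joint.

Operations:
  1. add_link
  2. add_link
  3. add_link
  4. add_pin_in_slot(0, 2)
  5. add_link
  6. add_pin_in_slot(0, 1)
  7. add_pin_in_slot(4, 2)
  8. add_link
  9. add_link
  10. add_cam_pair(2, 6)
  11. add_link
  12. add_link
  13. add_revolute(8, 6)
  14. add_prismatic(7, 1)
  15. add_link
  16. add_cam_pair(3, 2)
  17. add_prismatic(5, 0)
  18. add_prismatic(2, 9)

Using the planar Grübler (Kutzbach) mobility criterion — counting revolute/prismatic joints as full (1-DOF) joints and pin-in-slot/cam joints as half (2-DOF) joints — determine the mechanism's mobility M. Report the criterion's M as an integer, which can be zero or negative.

M = 14

L=1 J1=0 J2=0
add link → L=2 J1=0 J2=0
add link → L=3 J1=0 J2=0
add link → L=4 J1=0 J2=0
PS@0,2 dof=2 J2 → L=4 J1=0 J2=1
add link → L=5 J1=0 J2=1
PS@0,1 dof=2 J2 → L=5 J1=0 J2=2
PS@4,2 dof=2 J2 → L=5 J1=0 J2=3
add link → L=6 J1=0 J2=3
add link → L=7 J1=0 J2=3
C@2,6 dof=2 J2 → L=7 J1=0 J2=4
add link → L=8 J1=0 J2=4
add link → L=9 J1=0 J2=4
R@8,6 dof=1 J1 → L=9 J1=1 J2=4
P@7,1 dof=1 J1 → L=9 J1=2 J2=4
add link → L=10 J1=2 J2=4
C@3,2 dof=2 J2 → L=10 J1=2 J2=5
P@5,0 dof=1 J1 → L=10 J1=3 J2=5
P@2,9 dof=1 J1 → L=10 J1=4 J2=5
M=3(L−1)−2J1−J2=3·9−2·4−5=14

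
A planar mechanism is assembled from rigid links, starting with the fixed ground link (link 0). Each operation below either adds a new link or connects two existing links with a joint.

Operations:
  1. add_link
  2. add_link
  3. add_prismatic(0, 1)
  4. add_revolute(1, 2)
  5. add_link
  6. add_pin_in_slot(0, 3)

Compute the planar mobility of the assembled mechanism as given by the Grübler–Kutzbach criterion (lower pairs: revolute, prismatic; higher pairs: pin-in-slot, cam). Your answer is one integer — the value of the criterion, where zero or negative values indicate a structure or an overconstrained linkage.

M = 4

(L,J1,J2)=(1,0,0); link0 fixed
link1: (2,0,0)
link2: (3,0,0)
P 0-1 [J1]: (3,1,0)
R 1-2 [J1]: (3,2,0)
link3: (4,2,0)
PS 0-3 [J2]: (4,2,1)
Grübler: 3·3 − 2·2 − 1 = 4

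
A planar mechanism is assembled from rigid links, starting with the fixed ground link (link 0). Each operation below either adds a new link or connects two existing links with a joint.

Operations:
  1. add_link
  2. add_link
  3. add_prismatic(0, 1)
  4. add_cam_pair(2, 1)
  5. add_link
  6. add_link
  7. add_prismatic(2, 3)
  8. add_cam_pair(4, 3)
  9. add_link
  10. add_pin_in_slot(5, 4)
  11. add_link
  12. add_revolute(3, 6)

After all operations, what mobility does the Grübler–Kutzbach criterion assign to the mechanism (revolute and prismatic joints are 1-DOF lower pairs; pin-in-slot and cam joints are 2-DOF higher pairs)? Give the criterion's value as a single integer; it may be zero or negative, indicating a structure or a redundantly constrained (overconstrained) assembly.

(L,J1,J2)=(1,0,0); link0 fixed
link1: (2,0,0)
link2: (3,0,0)
P 0-1 [J1]: (3,1,0)
C 2-1 [J2]: (3,1,1)
link3: (4,1,1)
link4: (5,1,1)
P 2-3 [J1]: (5,2,1)
C 4-3 [J2]: (5,2,2)
link5: (6,2,2)
PS 5-4 [J2]: (6,2,3)
link6: (7,2,3)
R 3-6 [J1]: (7,3,3)
Grübler: 3·6 − 2·3 − 3 = 9

M = 9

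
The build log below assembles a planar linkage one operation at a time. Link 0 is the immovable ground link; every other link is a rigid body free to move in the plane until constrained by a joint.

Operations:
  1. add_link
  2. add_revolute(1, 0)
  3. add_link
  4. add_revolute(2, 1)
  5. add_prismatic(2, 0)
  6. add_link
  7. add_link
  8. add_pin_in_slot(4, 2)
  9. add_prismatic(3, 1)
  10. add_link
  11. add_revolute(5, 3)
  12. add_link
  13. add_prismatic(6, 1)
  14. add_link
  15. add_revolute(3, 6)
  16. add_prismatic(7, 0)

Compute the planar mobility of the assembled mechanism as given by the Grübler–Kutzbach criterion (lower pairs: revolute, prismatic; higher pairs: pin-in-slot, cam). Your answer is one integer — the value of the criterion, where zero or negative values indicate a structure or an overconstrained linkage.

M = 4

ground; <1,0,0>
#1 <2,0,0>
R:1↔0 J1 <2,1,0>
#2 <3,1,0>
R:2↔1 J1 <3,2,0>
P:2↔0 J1 <3,3,0>
#3 <4,3,0>
#4 <5,3,0>
PS:4↔2 J2 <5,3,1>
P:3↔1 J1 <5,4,1>
#5 <6,4,1>
R:5↔3 J1 <6,5,1>
#6 <7,5,1>
P:6↔1 J1 <7,6,1>
#7 <8,6,1>
R:3↔6 J1 <8,7,1>
P:7↔0 J1 <8,8,1>
3×7 − 2×8 − 1×1 = 4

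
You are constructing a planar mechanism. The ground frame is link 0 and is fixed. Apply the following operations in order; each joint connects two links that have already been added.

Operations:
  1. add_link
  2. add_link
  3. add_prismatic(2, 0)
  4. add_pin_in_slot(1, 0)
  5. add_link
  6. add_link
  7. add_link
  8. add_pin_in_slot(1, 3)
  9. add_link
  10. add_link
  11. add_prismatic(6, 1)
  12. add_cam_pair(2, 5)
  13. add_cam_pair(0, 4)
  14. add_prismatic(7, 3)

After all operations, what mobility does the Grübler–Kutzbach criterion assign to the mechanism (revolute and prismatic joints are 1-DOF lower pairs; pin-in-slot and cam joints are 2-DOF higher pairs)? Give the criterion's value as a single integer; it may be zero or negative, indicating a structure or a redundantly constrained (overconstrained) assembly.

(L,J1,J2)=(1,0,0); link0 fixed
link1: (2,0,0)
link2: (3,0,0)
P 2-0 [J1]: (3,1,0)
PS 1-0 [J2]: (3,1,1)
link3: (4,1,1)
link4: (5,1,1)
link5: (6,1,1)
PS 1-3 [J2]: (6,1,2)
link6: (7,1,2)
link7: (8,1,2)
P 6-1 [J1]: (8,2,2)
C 2-5 [J2]: (8,2,3)
C 0-4 [J2]: (8,2,4)
P 7-3 [J1]: (8,3,4)
Grübler: 3·7 − 2·3 − 4 = 11

M = 11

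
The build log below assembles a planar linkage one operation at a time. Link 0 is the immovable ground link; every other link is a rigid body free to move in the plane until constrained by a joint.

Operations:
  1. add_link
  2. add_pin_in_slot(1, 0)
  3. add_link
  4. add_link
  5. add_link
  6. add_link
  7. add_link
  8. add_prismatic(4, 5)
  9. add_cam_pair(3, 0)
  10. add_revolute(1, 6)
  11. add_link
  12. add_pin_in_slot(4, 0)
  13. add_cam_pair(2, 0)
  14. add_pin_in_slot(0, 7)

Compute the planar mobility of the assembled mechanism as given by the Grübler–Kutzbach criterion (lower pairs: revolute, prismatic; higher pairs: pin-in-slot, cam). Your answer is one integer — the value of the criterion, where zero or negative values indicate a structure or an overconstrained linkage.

M = 12

ground; <1,0,0>
#1 <2,0,0>
PS:1↔0 J2 <2,0,1>
#2 <3,0,1>
#3 <4,0,1>
#4 <5,0,1>
#5 <6,0,1>
#6 <7,0,1>
P:4↔5 J1 <7,1,1>
C:3↔0 J2 <7,1,2>
R:1↔6 J1 <7,2,2>
#7 <8,2,2>
PS:4↔0 J2 <8,2,3>
C:2↔0 J2 <8,2,4>
PS:0↔7 J2 <8,2,5>
3×7 − 2×2 − 1×5 = 12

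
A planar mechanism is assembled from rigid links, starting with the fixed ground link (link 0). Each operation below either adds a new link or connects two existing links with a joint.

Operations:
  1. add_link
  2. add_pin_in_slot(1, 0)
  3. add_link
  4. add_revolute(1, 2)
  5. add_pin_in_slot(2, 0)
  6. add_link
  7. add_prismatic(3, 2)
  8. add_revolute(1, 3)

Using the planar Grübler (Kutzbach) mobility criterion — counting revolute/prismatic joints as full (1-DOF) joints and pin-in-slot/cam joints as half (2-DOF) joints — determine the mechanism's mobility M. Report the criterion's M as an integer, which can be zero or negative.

M = 1

(L,J1,J2)=(1,0,0); link0 fixed
link1: (2,0,0)
PS 1-0 [J2]: (2,0,1)
link2: (3,0,1)
R 1-2 [J1]: (3,1,1)
PS 2-0 [J2]: (3,1,2)
link3: (4,1,2)
P 3-2 [J1]: (4,2,2)
R 1-3 [J1]: (4,3,2)
Grübler: 3·3 − 2·3 − 2 = 1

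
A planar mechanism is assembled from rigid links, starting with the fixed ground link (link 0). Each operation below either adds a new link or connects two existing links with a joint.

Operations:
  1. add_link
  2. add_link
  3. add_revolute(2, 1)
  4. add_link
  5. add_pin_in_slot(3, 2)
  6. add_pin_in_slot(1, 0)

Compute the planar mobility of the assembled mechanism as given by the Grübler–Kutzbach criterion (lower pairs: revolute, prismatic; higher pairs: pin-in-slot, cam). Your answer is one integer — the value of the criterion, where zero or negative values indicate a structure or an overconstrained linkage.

M = 5

ground; <1,0,0>
#1 <2,0,0>
#2 <3,0,0>
R:2↔1 J1 <3,1,0>
#3 <4,1,0>
PS:3↔2 J2 <4,1,1>
PS:1↔0 J2 <4,1,2>
3×3 − 2×1 − 1×2 = 5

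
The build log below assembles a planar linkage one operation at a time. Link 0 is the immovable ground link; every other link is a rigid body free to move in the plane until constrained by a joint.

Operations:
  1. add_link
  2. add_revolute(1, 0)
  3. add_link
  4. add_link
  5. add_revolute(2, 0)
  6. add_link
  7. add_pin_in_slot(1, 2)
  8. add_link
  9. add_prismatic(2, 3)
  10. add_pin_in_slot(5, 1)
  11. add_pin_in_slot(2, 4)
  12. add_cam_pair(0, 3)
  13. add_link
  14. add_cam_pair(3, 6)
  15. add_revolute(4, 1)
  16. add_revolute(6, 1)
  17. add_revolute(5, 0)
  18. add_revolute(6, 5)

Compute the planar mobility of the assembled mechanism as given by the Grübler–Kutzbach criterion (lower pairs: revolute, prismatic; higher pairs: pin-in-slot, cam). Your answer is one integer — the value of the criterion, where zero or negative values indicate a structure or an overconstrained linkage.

M = -1

[1;0;0] (link 0 is ground)
L+ [2;0;0]
R(1,0)∈J1 [2;1;0]
L+ [3;1;0]
L+ [4;1;0]
R(2,0)∈J1 [4;2;0]
L+ [5;2;0]
PS(1,2)∈J2 [5;2;1]
L+ [6;2;1]
P(2,3)∈J1 [6;3;1]
PS(5,1)∈J2 [6;3;2]
PS(2,4)∈J2 [6;3;3]
C(0,3)∈J2 [6;3;4]
L+ [7;3;4]
C(3,6)∈J2 [7;3;5]
R(4,1)∈J1 [7;4;5]
R(6,1)∈J1 [7;5;5]
R(5,0)∈J1 [7;6;5]
R(6,5)∈J1 [7;7;5]
mobility = 18 − 14 − 5 = -1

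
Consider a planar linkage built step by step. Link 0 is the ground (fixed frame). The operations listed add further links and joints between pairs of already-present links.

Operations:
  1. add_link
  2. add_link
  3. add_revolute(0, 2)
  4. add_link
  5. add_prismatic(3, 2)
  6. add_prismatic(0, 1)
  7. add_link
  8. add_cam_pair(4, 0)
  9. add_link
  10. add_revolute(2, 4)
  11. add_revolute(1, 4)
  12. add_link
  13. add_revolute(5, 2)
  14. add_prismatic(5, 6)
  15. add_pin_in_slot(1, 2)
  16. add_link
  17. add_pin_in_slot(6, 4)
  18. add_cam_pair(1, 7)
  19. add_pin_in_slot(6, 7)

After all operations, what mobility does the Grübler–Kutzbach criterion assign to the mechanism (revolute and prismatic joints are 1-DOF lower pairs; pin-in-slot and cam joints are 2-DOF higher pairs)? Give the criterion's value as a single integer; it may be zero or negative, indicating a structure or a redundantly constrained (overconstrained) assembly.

L=1 J1=0 J2=0
add link → L=2 J1=0 J2=0
add link → L=3 J1=0 J2=0
R@0,2 dof=1 J1 → L=3 J1=1 J2=0
add link → L=4 J1=1 J2=0
P@3,2 dof=1 J1 → L=4 J1=2 J2=0
P@0,1 dof=1 J1 → L=4 J1=3 J2=0
add link → L=5 J1=3 J2=0
C@4,0 dof=2 J2 → L=5 J1=3 J2=1
add link → L=6 J1=3 J2=1
R@2,4 dof=1 J1 → L=6 J1=4 J2=1
R@1,4 dof=1 J1 → L=6 J1=5 J2=1
add link → L=7 J1=5 J2=1
R@5,2 dof=1 J1 → L=7 J1=6 J2=1
P@5,6 dof=1 J1 → L=7 J1=7 J2=1
PS@1,2 dof=2 J2 → L=7 J1=7 J2=2
add link → L=8 J1=7 J2=2
PS@6,4 dof=2 J2 → L=8 J1=7 J2=3
C@1,7 dof=2 J2 → L=8 J1=7 J2=4
PS@6,7 dof=2 J2 → L=8 J1=7 J2=5
M=3(L−1)−2J1−J2=3·7−2·7−5=2

M = 2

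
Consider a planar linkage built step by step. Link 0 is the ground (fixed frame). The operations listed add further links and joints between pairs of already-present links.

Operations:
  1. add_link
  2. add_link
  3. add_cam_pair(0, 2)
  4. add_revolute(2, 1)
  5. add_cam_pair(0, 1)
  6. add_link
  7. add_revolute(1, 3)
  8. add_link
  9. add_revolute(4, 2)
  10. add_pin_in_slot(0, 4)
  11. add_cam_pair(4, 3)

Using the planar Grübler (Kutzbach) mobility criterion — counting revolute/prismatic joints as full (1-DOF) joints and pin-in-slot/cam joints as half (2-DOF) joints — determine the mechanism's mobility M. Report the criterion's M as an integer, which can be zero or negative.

link 0 = ground. State L|J1|J2 = 1|0|0
+link1  2|0|0
+link2  3|0|0
C(0,2) f=2→J2  3|0|1
R(2,1) f=1→J1  3|1|1
C(0,1) f=2→J2  3|1|2
+link3  4|1|2
R(1,3) f=1→J1  4|2|2
+link4  5|2|2
R(4,2) f=1→J1  5|3|2
PS(0,4) f=2→J2  5|3|3
C(4,3) f=2→J2  5|3|4
M = 3(5−1)−2·3−4 = 12−6−4 = 2

M = 2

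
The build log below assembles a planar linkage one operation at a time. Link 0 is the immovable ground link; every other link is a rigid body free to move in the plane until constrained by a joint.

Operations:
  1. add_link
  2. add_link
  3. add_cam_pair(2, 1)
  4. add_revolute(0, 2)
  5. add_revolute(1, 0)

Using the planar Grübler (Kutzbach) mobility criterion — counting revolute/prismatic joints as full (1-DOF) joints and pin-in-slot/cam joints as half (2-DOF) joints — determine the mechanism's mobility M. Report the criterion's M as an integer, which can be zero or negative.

M = 1

link 0 = ground. State L|J1|J2 = 1|0|0
+link1  2|0|0
+link2  3|0|0
C(2,1) f=2→J2  3|0|1
R(0,2) f=1→J1  3|1|1
R(1,0) f=1→J1  3|2|1
M = 3(3−1)−2·2−1 = 6−4−1 = 1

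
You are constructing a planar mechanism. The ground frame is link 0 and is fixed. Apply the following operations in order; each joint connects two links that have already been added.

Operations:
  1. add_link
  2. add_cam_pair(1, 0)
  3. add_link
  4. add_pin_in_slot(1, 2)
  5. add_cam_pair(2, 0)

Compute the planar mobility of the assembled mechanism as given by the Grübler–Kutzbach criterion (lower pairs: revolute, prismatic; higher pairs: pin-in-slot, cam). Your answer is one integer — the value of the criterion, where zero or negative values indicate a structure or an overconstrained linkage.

M = 3

[1;0;0] (link 0 is ground)
L+ [2;0;0]
C(1,0)∈J2 [2;0;1]
L+ [3;0;1]
PS(1,2)∈J2 [3;0;2]
C(2,0)∈J2 [3;0;3]
mobility = 6 − 0 − 3 = 3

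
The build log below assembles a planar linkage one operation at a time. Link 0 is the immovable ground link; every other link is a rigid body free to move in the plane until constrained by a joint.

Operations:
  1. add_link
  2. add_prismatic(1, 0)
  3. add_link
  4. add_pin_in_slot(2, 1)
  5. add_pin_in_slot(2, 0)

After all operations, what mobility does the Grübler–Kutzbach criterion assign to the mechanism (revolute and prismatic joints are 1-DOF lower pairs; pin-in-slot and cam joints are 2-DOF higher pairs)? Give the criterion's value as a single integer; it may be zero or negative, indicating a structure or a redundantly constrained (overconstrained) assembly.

M = 2

(L,J1,J2)=(1,0,0); link0 fixed
link1: (2,0,0)
P 1-0 [J1]: (2,1,0)
link2: (3,1,0)
PS 2-1 [J2]: (3,1,1)
PS 2-0 [J2]: (3,1,2)
Grübler: 3·2 − 2·1 − 2 = 2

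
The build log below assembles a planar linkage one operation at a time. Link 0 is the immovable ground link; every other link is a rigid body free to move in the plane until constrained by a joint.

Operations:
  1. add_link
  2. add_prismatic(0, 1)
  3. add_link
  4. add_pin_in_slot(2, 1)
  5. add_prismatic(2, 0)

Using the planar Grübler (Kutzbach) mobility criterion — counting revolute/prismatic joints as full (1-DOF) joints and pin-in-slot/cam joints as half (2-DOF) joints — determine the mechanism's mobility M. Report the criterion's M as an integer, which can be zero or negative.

[1;0;0] (link 0 is ground)
L+ [2;0;0]
P(0,1)∈J1 [2;1;0]
L+ [3;1;0]
PS(2,1)∈J2 [3;1;1]
P(2,0)∈J1 [3;2;1]
mobility = 6 − 4 − 1 = 1

M = 1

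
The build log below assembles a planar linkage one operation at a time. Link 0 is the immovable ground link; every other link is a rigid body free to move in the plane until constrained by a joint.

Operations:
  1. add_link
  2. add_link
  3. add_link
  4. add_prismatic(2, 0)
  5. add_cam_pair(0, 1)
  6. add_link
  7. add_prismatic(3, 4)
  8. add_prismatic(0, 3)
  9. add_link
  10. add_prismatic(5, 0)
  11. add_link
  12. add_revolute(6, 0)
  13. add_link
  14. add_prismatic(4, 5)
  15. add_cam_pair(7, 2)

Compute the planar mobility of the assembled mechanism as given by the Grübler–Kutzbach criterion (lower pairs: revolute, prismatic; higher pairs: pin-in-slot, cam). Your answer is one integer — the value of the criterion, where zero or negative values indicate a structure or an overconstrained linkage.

(L,J1,J2)=(1,0,0); link0 fixed
link1: (2,0,0)
link2: (3,0,0)
link3: (4,0,0)
P 2-0 [J1]: (4,1,0)
C 0-1 [J2]: (4,1,1)
link4: (5,1,1)
P 3-4 [J1]: (5,2,1)
P 0-3 [J1]: (5,3,1)
link5: (6,3,1)
P 5-0 [J1]: (6,4,1)
link6: (7,4,1)
R 6-0 [J1]: (7,5,1)
link7: (8,5,1)
P 4-5 [J1]: (8,6,1)
C 7-2 [J2]: (8,6,2)
Grübler: 3·7 − 2·6 − 2 = 7

M = 7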